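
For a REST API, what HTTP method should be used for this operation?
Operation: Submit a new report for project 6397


GET = read, POST = create, PUT = update/replace, DELETE = remove
This operation is a create.
POST


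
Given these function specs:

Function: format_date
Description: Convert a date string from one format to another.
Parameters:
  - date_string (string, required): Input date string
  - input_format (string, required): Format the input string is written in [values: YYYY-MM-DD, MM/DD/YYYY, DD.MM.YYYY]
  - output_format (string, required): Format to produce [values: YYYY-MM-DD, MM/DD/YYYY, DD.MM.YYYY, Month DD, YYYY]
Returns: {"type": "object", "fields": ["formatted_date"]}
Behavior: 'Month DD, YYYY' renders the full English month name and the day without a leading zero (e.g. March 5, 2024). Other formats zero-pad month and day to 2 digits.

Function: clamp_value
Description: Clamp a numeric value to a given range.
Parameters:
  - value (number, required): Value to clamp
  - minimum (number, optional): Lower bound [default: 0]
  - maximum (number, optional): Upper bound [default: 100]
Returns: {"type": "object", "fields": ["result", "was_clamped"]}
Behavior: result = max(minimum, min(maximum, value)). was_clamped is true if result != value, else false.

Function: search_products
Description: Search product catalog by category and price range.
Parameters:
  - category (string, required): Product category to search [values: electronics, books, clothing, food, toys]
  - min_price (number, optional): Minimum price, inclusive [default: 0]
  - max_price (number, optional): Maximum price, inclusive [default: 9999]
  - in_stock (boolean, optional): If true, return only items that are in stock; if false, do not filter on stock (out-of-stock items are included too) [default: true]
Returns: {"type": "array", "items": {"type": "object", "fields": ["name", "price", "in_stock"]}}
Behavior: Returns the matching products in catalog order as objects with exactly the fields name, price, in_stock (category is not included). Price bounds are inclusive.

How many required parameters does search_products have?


Parameters of search_products: category (required), min_price (optional), max_price (optional), in_stock (optional)
Required count:
1


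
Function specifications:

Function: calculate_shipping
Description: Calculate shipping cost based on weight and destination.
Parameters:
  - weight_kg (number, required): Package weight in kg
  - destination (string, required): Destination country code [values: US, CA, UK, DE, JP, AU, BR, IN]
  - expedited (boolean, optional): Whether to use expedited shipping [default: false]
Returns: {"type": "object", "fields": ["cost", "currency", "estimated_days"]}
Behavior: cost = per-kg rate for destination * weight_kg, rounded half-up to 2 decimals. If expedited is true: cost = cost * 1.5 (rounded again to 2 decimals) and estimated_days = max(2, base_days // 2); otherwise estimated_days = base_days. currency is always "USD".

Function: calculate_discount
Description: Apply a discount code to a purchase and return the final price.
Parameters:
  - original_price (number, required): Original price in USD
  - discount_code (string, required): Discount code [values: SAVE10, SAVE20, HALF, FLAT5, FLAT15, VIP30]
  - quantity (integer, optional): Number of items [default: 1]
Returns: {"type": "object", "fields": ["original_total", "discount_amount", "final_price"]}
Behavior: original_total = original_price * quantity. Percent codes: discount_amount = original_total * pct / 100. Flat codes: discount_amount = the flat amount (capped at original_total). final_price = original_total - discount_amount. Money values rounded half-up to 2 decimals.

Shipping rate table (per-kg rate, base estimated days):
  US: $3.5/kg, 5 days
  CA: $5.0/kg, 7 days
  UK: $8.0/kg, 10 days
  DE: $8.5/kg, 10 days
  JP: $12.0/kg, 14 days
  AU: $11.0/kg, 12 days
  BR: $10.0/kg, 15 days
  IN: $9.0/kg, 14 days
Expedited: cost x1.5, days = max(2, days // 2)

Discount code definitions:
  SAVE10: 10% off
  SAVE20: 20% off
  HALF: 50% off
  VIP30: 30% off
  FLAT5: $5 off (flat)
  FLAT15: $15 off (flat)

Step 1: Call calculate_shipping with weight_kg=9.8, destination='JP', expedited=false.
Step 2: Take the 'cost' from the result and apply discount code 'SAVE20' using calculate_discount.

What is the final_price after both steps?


Step 1: calculate_shipping(weight_kg=9.8, destination=JP, expedited=false)
  Rate for JP: $12.0/kg, base 14 days
  cost = 12.0 * 9.8 = 117.6 -> 117.60
  expedited not set/false: estimated_days = 14
  -> cost = 117.60 USD
Step 2: calculate_discount(original_price=117.6, discount_code=SAVE20, quantity=1)
  original_total = 117.6 * 1 = 117.60
  SAVE20 = 20% off: discount_amount = 117.60 * 20/100 = 23.52 -> 23.52
  final_price = 117.60 - 23.52 = 94.08
  -> final_price = 94.08
$94.08


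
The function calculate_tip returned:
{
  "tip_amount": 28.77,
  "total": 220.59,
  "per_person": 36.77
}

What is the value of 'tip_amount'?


28.77


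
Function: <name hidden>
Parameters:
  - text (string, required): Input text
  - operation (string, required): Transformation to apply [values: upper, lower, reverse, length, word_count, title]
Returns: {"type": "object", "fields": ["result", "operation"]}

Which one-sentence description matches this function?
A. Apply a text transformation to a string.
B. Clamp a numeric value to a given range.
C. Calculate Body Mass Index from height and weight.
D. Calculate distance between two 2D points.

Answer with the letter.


Parameters text, operation and return ["result", "operation"] fit: Apply a text transformation to a string.
A


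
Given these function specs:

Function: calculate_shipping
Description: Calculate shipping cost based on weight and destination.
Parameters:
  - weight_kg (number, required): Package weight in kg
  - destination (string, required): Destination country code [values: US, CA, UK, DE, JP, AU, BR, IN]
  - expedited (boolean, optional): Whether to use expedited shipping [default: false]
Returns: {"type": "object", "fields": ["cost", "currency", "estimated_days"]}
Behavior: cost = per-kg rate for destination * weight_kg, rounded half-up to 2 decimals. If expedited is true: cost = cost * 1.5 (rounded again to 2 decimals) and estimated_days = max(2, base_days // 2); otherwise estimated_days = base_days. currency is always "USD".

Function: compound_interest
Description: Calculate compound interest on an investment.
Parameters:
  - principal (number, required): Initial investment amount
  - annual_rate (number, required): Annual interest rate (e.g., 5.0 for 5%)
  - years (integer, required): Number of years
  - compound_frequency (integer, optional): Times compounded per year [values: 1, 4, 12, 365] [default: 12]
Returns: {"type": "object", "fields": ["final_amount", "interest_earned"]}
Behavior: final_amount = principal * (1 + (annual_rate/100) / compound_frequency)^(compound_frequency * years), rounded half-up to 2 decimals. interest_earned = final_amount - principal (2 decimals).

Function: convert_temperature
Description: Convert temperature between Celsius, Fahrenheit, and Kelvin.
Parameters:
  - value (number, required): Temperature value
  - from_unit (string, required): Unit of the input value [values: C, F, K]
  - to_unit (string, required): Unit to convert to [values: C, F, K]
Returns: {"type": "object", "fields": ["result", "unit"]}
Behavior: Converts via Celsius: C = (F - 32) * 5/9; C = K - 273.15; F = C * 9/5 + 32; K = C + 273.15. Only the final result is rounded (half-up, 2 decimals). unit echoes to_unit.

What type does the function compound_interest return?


The compound_interest spec declares Returns: {"type": "object", "fields": ["final_amount", "interest_earned"]}
Type:
object


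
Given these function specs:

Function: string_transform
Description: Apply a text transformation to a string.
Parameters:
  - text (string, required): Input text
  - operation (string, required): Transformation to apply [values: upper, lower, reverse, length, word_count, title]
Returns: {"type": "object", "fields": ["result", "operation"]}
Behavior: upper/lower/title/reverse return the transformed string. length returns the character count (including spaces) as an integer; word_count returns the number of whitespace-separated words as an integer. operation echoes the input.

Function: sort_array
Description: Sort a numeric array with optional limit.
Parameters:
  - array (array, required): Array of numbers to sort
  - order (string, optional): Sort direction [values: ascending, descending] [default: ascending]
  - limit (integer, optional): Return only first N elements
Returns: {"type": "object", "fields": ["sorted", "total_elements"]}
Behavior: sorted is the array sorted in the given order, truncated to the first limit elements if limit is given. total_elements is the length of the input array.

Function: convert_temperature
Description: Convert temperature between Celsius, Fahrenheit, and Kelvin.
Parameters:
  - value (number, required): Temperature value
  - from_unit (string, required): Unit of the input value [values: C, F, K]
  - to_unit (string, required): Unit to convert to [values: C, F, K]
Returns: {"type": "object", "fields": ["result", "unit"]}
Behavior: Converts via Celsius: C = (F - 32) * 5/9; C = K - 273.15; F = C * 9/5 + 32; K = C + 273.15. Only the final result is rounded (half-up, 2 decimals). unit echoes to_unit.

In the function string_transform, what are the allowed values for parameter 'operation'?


The string_transform spec declares:
  - operation (string, required): Transformation to apply [values: upper, lower, reverse, length, word_count, title]
Allowed values:
upper, lower, reverse, length, word_count, title


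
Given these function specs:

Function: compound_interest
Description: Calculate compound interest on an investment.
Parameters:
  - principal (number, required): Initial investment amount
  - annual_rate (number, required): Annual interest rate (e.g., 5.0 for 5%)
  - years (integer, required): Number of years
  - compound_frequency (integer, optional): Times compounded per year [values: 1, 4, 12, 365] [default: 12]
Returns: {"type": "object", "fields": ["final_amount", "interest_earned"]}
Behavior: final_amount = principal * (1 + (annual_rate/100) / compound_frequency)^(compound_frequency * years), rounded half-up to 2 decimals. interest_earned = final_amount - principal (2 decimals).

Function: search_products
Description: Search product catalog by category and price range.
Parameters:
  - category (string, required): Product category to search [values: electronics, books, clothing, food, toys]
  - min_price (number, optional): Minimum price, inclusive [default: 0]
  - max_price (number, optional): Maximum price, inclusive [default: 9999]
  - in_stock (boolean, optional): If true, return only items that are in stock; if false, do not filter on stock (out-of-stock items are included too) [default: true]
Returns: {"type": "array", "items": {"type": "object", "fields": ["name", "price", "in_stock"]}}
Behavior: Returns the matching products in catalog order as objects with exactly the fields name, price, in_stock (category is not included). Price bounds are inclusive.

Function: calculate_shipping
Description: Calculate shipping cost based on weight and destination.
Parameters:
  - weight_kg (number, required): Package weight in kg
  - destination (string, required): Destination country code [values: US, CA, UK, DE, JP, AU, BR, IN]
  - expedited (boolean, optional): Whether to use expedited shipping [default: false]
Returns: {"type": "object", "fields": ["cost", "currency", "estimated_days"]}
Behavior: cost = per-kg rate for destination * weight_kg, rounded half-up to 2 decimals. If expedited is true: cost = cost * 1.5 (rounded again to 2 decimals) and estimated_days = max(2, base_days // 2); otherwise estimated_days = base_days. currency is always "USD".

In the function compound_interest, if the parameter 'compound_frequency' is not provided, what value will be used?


The compound_interest spec declares:
  - compound_frequency (integer, optional): Times compounded per year [values: 1, 4, 12, 365] [default: 12]
Default:
12


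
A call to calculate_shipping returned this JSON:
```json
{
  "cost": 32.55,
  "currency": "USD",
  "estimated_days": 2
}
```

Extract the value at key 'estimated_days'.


2


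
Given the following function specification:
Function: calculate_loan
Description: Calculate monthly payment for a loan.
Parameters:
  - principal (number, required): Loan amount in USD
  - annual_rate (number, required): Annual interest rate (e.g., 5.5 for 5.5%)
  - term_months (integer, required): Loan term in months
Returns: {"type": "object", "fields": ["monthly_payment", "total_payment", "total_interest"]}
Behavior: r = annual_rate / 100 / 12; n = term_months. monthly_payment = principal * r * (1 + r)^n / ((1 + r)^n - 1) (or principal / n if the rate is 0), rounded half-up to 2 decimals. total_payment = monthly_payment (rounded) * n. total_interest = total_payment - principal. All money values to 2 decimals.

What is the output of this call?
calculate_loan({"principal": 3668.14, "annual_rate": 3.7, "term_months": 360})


r = 3.7 / 100 / 12 = 0.003083333333 (keep full precision)
(1 + r)^360 = 3.02918092
monthly_payment = 3668.14 * 0.003083333333 * 3.02918092 / (3.02918092 - 1) = 16.883824 -> 16.88
total_payment = 16.88 * 360 = 6076.80
total_interest = 6076.80 - 3668.14 = 2408.66
Output:
{"monthly_payment": 16.88, "total_payment": 6076.8, "total_interest": 2408.66}


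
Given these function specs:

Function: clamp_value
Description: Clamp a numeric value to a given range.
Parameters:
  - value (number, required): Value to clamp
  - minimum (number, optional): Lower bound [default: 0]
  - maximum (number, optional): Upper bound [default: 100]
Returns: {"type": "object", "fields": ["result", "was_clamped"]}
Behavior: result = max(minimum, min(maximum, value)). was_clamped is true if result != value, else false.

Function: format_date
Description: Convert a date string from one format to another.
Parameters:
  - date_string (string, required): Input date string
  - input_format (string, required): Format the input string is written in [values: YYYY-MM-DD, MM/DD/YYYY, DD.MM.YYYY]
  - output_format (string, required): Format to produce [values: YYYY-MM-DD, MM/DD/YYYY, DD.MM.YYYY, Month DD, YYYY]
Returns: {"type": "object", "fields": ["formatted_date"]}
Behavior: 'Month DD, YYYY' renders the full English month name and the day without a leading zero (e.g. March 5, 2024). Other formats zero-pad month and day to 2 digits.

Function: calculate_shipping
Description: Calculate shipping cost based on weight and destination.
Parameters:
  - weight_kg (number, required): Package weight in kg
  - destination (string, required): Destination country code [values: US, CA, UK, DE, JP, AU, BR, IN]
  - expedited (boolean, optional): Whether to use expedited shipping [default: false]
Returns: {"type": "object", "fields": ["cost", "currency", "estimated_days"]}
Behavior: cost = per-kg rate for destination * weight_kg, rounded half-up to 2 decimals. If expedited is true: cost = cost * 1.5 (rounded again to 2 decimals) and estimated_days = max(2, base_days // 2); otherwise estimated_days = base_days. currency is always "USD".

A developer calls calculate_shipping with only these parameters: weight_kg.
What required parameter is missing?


Required parameters: weight_kg, destination
Provided: weight_kg
Missing: destination
destination


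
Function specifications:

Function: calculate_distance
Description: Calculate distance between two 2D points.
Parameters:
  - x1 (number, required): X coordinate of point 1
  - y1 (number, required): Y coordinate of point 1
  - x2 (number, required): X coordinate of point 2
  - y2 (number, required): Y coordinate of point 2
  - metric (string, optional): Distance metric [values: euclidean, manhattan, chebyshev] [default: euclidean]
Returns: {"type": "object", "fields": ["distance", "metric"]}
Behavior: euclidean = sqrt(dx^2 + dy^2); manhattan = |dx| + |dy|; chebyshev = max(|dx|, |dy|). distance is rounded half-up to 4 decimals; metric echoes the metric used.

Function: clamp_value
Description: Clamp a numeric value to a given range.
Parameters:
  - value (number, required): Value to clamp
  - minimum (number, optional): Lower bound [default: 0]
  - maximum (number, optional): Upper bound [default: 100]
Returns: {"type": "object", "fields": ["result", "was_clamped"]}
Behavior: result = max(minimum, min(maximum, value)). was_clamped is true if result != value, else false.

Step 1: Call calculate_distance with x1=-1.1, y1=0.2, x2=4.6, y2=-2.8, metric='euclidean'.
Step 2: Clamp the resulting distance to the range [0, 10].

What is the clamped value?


Step 1: calculate_distance (euclidean)
  |dx| = |4.6 - -1.1| = 5.7; |dy| = |-2.8 - 0.2| = 3
  euclidean: sqrt(5.7^2 + 3^2) = sqrt(41.49) = 6.441273
  Round to 4 decimals: 6.4413
  -> distance = 6.4413
Step 2: clamp_value(value=6.4413, minimum=0, maximum=10)
  result = max(0, min(10, 6.4413)) = max(0, 6.4413) = 6.4413
  was_clamped = (6.4413 != 6.4413) = false
  -> result = 6.4413
6.4413


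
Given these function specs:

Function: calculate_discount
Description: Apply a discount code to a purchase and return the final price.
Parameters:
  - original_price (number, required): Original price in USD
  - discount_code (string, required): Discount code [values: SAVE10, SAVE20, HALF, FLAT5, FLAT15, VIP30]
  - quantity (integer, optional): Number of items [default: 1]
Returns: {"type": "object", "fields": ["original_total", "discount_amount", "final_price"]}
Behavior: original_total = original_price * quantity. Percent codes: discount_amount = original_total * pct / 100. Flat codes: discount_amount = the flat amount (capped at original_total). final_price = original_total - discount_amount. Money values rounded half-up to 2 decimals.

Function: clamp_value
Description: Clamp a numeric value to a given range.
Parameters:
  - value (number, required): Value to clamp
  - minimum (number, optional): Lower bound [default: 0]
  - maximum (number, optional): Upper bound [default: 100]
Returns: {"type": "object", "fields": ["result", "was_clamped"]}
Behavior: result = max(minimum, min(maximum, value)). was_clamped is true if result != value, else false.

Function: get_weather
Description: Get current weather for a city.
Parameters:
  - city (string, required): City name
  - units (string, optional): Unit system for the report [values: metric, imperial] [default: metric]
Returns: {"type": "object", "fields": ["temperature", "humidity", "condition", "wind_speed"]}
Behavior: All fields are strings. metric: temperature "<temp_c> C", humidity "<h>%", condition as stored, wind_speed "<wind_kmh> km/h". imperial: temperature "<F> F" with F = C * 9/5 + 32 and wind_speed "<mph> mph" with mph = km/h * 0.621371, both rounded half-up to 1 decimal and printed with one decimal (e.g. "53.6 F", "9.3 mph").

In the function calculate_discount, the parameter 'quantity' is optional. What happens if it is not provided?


The calculate_discount spec declares:
  - quantity (integer, optional): Number of items [default: 1]
It defaults to 1


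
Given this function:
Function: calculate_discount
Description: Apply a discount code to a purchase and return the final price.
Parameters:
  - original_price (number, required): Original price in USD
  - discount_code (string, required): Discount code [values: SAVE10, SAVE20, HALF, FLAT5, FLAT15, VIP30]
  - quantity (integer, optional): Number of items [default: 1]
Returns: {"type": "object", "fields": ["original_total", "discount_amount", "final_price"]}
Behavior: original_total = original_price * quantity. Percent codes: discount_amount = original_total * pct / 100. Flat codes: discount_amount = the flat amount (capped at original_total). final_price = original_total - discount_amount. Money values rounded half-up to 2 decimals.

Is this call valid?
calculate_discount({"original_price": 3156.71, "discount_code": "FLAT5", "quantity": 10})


Checking all required parameters present and types match... All valid.
Valid


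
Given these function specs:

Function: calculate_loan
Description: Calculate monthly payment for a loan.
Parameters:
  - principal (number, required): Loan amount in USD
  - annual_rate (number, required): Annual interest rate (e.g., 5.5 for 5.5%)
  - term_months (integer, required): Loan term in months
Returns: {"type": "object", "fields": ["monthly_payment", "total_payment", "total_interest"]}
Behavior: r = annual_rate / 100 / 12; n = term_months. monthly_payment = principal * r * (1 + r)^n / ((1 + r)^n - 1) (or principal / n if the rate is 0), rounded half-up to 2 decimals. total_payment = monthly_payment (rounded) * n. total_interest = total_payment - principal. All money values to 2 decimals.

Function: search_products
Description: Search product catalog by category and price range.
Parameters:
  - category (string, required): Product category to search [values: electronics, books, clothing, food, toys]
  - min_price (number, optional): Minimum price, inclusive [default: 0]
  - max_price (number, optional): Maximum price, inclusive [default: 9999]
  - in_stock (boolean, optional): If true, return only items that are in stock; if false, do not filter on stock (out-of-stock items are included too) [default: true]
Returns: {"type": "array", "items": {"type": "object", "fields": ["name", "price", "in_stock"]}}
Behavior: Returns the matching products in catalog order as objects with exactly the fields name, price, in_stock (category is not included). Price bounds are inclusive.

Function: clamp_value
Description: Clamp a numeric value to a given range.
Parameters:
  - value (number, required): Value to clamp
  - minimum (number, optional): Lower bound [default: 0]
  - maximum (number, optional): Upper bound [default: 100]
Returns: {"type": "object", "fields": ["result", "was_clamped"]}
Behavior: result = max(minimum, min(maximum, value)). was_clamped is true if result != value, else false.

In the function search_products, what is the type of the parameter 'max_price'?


The search_products spec declares:
  - max_price (number, optional): Maximum price, inclusive [default: 9999]
Type:
number


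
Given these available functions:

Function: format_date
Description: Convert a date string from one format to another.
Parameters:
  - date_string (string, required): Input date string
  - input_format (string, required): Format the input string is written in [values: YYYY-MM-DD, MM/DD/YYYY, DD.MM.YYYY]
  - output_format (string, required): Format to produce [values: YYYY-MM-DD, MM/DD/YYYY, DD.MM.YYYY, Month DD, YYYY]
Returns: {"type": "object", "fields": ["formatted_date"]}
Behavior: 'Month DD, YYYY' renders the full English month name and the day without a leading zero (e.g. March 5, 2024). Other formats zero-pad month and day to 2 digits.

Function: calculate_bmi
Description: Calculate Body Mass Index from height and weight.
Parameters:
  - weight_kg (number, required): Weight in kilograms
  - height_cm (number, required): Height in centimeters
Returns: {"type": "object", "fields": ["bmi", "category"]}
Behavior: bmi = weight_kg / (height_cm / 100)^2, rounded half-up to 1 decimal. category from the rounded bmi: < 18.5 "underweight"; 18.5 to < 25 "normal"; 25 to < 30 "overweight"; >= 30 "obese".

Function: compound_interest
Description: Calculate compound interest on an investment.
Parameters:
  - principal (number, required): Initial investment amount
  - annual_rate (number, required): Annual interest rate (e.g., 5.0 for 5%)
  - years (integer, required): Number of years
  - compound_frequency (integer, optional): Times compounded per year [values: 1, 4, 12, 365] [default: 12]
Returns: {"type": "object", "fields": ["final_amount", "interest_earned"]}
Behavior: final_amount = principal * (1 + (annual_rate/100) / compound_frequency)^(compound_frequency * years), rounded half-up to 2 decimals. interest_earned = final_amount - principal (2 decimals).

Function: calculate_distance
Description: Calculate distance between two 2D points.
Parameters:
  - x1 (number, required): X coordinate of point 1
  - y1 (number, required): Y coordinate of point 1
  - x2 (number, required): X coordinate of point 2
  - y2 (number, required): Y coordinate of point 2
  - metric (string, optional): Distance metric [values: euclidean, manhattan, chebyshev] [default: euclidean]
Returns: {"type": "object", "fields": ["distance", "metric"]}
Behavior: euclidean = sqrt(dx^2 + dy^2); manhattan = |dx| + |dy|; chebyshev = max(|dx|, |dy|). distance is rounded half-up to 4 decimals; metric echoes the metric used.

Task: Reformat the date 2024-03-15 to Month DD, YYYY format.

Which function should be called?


The task needs a function whose description is: Convert a date string from one format to another.
format_date


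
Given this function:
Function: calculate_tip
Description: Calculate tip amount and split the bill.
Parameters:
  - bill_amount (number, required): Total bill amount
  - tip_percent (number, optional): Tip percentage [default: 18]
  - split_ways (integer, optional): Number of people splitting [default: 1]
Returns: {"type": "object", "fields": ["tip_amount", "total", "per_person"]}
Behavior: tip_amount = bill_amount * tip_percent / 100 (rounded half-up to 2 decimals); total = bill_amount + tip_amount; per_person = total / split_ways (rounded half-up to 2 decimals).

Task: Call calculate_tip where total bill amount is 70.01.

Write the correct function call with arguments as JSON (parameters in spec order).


Mapping each described value to its parameter name:
  'Total bill amount' -> bill_amount = 70.01
calculate_tip({"bill_amount": 70.01})


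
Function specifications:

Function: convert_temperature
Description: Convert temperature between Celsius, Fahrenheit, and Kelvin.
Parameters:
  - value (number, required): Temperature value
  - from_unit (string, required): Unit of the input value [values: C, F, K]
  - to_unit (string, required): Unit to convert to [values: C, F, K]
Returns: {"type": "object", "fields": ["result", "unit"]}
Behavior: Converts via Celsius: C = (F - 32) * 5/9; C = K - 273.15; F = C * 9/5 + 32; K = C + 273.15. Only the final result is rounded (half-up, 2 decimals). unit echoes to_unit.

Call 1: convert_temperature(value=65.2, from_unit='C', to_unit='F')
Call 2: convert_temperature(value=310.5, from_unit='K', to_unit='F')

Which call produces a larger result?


Call 1:
  Input already in C: 65.2
  To F: 65.2 * 9/5 + 32 = 149.36
  Round to 2 decimals: 149.36
  -> 149.36 F
Call 2:
  To C: 310.5 - 273.15 = 37.35
  To F: 37.35 * 9/5 + 32 = 99.23
  Round to 2 decimals: 99.23
  -> 99.23 F
Call 1 (149.36 F)


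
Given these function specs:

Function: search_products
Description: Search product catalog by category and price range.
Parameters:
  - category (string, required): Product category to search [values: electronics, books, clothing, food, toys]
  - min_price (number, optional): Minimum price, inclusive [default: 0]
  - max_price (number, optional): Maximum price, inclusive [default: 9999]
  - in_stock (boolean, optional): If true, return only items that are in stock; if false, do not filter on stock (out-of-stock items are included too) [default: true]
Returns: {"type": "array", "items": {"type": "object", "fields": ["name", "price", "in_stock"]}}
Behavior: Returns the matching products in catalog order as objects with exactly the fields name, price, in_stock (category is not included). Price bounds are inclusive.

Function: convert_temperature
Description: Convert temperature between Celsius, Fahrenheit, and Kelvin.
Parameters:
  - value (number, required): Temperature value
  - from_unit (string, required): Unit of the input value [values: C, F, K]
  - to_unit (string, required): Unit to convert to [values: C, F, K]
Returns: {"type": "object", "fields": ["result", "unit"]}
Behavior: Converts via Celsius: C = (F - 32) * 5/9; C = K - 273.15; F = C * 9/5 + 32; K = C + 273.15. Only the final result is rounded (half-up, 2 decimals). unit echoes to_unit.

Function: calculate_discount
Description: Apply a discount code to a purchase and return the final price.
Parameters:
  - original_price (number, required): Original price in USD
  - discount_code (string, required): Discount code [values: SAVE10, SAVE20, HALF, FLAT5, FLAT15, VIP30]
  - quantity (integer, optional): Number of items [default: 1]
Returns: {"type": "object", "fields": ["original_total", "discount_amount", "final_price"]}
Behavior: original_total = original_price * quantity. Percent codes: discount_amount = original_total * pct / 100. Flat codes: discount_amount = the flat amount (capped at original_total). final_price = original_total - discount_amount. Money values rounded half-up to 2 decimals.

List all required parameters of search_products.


Parameters of search_products and their required/optional flag:
  category: required
  min_price: optional
  max_price: optional
  in_stock: optional
category


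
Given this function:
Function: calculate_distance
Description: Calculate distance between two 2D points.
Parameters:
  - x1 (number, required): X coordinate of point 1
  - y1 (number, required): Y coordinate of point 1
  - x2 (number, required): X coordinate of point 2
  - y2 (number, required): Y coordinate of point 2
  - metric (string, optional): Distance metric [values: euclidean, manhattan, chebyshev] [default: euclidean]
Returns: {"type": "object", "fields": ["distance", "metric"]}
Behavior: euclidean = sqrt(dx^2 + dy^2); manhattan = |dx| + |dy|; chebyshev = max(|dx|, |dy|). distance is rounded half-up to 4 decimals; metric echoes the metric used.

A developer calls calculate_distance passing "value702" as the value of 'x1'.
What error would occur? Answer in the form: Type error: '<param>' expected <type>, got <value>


Spec: 'x1' is declared as number; "value702" is a string.
Type error: 'x1' expected number, got "value702"


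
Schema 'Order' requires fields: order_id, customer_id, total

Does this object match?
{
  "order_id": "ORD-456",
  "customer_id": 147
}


Checking required fields...
Missing: total
Invalid - missing required field 'total'


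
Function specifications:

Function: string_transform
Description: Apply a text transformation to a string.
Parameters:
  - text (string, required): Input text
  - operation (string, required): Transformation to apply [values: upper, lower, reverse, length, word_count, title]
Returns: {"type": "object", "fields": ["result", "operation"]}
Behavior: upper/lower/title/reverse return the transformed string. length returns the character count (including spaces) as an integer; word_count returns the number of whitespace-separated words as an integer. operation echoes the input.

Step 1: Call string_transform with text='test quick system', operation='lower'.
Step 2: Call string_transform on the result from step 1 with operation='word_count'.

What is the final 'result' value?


Step 1: string_transform(text='test quick system', operation='lower')
  -> result = 'test quick system'
Step 2: string_transform(text='test quick system', operation='word_count')
  words: test, quick, system -> 3
  -> result = 3
3


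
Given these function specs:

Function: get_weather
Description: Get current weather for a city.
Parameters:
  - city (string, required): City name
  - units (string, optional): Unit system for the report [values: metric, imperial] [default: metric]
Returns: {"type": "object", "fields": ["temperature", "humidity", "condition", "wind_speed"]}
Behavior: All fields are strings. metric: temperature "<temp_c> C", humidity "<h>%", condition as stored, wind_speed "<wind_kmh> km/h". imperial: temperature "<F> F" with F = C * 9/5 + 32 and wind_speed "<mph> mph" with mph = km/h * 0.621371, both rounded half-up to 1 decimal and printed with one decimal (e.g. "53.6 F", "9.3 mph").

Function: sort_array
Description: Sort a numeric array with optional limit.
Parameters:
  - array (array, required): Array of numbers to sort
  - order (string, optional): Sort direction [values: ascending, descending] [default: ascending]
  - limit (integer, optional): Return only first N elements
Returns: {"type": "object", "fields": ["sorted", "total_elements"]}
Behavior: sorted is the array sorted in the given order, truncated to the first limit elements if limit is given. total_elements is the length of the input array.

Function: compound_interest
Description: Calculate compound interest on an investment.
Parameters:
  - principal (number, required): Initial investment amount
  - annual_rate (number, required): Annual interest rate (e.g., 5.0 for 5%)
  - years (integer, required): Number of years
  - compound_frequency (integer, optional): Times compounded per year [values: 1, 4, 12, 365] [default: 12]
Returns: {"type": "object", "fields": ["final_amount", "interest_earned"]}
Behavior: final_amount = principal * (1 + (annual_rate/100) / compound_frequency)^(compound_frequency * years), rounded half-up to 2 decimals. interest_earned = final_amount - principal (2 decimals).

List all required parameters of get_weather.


Parameters of get_weather and their required/optional flag:
  city: required
  units: optional
city


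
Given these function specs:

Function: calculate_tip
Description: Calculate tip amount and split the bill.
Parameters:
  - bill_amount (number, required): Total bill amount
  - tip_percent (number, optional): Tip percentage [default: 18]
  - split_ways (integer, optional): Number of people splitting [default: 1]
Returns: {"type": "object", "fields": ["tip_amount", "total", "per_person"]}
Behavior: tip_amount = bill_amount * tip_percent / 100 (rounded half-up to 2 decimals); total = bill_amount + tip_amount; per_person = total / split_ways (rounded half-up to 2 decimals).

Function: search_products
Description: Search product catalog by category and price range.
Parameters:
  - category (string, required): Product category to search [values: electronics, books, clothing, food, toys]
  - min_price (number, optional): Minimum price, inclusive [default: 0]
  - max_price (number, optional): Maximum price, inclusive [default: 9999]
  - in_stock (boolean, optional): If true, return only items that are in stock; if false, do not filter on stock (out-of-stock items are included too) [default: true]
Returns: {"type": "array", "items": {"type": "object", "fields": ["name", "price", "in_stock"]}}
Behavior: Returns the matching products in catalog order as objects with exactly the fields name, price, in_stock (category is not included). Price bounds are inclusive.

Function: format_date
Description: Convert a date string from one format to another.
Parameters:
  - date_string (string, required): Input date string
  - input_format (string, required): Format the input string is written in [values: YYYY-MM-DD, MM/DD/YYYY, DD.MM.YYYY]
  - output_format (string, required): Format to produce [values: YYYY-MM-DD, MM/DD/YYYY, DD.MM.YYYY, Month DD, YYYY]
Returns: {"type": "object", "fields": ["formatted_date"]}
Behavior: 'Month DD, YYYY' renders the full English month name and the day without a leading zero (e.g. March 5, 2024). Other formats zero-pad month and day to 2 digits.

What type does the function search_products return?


The search_products spec declares Returns: {"type": "array", "items": {"type": "object", "fields": ["name", "price", "in_stock"]}}
Type:
array


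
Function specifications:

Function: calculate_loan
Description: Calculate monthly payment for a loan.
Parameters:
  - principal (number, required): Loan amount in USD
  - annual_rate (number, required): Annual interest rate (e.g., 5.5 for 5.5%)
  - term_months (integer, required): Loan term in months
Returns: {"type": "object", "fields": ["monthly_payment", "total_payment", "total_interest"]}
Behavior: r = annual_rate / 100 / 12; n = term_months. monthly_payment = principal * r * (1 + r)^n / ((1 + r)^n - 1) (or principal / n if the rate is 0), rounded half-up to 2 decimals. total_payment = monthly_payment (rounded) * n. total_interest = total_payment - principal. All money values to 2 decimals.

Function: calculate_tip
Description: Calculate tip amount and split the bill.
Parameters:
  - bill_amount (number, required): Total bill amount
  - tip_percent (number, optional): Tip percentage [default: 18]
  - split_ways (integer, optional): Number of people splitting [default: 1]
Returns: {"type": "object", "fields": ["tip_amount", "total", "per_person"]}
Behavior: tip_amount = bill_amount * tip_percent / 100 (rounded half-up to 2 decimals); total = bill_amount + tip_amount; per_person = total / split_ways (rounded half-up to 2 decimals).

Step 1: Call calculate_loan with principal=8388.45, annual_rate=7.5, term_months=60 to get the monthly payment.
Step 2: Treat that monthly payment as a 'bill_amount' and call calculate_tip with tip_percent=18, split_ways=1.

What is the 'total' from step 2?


Step 1: calculate_loan(principal=8388.45, annual_rate=7.5, term_months=60)
  r = 7.5 / 100 / 12 = 0.00625 (keep full precision)
  (1 + r)^60 = 1.45329441
  monthly_payment = 8388.45 * 0.00625 * 1.45329441 / (1.45329441 - 1) = 168.08733 -> 168.09
  total_payment = 168.09 * 60 = 10085.40
  total_interest = 10085.40 - 8388.45 = 1696.95
  -> monthly_payment = 168.09
Step 2: calculate_tip(bill_amount=168.09, tip_percent=18, split_ways=1)
  tip_amount = 168.09 * 18/100 = 30.2562 -> 30.26
  total = 168.09 + 30.26 = 198.35
  per_person = 198.35 / 1 = 198.35 -> 198.35
  -> total = 198.35
$198.35


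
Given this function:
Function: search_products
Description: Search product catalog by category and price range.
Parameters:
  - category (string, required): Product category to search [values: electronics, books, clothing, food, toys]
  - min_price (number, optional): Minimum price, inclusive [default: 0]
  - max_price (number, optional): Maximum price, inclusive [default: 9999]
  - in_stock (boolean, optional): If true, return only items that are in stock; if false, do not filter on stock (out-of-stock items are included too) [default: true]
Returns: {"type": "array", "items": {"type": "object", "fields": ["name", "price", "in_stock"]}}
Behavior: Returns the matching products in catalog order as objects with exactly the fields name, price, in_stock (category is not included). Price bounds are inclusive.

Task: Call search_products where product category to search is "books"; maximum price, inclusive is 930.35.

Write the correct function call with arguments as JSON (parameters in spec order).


Mapping each described value to its parameter name:
  'Product category to search' -> category = "books"
  'Maximum price, inclusive' -> max_price = 930.35
search_products({"category": "books", "max_price": 930.35})


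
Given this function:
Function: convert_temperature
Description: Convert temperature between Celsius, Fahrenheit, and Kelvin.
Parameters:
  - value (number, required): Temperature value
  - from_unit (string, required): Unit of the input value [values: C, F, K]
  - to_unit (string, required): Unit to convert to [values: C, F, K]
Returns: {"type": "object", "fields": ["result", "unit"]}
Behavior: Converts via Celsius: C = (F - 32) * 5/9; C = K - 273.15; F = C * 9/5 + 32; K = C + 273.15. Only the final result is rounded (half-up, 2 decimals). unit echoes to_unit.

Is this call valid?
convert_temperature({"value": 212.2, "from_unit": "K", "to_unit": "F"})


Checking all required parameters present and types match... All valid.
Valid


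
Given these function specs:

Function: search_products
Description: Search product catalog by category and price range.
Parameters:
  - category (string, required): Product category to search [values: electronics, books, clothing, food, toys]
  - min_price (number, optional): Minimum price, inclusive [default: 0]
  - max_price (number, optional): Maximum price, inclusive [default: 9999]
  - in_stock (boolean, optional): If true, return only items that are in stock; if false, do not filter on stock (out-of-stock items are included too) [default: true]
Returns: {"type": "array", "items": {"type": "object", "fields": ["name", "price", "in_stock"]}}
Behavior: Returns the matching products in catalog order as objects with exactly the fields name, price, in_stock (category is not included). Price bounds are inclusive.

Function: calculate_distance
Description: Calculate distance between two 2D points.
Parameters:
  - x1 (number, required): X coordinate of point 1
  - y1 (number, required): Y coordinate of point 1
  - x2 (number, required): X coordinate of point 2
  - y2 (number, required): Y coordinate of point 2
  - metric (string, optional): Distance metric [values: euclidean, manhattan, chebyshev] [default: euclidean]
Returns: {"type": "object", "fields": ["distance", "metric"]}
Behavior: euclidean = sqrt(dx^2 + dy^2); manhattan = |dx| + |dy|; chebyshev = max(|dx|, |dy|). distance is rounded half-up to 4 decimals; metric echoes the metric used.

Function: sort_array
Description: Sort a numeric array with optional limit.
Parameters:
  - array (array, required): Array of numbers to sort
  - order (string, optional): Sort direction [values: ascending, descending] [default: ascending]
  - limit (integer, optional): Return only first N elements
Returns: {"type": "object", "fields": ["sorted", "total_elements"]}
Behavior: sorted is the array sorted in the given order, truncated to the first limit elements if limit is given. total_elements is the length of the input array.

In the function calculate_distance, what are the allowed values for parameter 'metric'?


The calculate_distance spec declares:
  - metric (string, optional): Distance metric [values: euclidean, manhattan, chebyshev] [default: euclidean]
Allowed values:
euclidean, manhattan, chebyshev
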